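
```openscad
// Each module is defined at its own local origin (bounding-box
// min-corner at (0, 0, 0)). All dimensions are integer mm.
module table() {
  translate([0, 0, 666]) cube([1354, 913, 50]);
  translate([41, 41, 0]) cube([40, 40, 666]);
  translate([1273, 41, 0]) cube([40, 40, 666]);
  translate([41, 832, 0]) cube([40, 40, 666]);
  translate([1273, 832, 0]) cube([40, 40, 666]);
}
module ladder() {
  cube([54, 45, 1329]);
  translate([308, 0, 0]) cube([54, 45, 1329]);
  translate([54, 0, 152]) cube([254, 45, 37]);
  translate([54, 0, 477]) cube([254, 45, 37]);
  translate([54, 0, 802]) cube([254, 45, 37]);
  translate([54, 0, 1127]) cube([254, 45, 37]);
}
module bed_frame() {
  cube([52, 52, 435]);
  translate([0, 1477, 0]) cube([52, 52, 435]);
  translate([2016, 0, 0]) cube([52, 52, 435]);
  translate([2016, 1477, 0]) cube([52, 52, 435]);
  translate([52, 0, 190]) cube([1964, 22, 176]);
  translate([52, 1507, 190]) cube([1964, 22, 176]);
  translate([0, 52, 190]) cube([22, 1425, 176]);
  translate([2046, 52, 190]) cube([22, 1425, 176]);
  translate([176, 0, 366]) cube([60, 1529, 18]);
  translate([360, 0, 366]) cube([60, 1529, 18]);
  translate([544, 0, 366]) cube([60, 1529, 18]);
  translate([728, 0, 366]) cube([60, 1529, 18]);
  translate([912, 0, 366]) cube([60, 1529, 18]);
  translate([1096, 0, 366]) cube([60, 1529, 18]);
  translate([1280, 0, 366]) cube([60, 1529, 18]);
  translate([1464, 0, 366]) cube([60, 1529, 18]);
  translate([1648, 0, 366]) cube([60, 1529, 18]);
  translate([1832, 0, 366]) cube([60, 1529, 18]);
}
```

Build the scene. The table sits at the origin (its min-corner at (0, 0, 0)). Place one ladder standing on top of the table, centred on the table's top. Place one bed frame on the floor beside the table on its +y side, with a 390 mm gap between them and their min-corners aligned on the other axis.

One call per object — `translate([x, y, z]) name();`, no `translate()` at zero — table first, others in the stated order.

table();
translate([496, 434, 716]) ladder();
translate([0, 1303, 0]) bed_frame();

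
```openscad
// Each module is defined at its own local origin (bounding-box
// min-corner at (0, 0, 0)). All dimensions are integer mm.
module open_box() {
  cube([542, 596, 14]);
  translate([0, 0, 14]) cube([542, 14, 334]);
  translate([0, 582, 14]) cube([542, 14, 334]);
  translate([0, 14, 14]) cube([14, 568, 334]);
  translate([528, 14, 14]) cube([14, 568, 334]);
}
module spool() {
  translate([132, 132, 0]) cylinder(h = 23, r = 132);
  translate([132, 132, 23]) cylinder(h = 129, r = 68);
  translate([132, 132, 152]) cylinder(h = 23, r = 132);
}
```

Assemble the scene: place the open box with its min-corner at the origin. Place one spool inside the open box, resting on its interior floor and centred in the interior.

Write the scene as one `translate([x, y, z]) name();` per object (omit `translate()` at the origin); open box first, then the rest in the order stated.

open_box();
translate([139, 166, 14]) spool();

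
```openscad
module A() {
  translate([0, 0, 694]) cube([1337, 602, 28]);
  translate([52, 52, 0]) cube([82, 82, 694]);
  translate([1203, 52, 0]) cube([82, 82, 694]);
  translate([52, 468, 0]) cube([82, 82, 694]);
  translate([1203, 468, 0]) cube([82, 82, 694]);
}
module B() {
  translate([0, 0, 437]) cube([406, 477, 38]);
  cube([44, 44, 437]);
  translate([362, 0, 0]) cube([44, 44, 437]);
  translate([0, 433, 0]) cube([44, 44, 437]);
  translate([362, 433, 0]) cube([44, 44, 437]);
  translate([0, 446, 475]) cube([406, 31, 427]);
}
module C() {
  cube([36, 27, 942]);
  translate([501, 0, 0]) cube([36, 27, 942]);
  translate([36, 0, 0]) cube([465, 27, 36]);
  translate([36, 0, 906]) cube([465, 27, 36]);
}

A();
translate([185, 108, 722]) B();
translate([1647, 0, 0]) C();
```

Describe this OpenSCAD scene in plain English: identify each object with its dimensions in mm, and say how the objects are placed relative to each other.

A is a table with a 1337×602 mm rectangular top, 28 mm thick, top surface at z = 722 mm, supported by four 82×82 mm square legs, each inset 52 mm from the nearest pair of top edges, running from the floor.

B is a chair. The seat is a 406×477×38 mm slab with its top at z = 475 mm, on four 44×44 mm corner legs (flush with the seat edges, standing on z = 0). A flat backrest 31 mm thick, 427 mm tall, spans the full seat width and rises from the seat top along its +y edge, rear face flush with the rear of the seat.

C is a rectangular picture frame lying in the x–z plane (depth along y). The opening is 465 mm wide (x) by 870 mm tall (z), surrounded by a border 36 mm wide on all four sides. The frame is 27 mm deep and is made of two full-height vertical stiles with two horizontal rails fitted between them.

The chair is on top of the table. The picture frame is on the floor beside the table on its +x side.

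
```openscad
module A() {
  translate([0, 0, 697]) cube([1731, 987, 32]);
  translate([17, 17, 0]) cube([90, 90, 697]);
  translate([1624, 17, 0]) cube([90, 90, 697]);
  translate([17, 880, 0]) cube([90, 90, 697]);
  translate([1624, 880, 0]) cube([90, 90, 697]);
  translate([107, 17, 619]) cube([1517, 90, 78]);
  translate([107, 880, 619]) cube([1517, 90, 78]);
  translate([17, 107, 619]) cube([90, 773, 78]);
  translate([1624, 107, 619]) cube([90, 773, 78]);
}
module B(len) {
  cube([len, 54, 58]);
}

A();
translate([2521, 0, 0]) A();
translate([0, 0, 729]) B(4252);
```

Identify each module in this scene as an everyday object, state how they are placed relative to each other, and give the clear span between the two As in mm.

A is a table. B is a beam. A beam spans the tops of two tables. The clear span between the two tables is 790 mm.

Second table starts at x = 2521; first ends at x = 1731; clear span = 2521 − 1731 = 790 mm.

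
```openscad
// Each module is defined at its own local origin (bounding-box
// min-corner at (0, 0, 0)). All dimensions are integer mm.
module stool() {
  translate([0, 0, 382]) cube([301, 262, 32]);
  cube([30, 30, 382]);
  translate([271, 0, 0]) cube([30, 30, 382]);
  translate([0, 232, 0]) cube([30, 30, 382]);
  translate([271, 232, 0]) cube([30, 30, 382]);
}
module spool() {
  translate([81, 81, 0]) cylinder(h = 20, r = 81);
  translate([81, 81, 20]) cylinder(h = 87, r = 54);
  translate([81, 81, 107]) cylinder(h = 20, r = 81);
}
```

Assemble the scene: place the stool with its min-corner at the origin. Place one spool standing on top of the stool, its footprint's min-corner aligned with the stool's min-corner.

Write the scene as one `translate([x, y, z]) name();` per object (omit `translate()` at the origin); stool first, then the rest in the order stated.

stool();
translate([0, 0, 414]) spool();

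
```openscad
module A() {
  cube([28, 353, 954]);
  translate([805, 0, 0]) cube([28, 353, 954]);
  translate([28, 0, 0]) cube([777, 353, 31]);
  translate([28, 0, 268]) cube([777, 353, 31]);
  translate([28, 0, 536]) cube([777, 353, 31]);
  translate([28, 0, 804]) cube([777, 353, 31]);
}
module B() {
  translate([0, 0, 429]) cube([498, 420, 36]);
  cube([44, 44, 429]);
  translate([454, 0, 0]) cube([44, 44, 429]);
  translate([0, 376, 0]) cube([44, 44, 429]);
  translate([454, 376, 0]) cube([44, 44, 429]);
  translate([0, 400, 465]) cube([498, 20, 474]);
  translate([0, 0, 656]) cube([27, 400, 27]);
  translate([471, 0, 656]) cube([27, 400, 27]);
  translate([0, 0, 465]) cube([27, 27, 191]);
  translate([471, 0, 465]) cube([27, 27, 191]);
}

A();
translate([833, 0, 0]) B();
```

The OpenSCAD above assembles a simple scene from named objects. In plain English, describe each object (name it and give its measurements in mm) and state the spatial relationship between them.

A is a bookshelf 833 mm wide overall, 353 mm deep and 954 mm tall. The two sides are 28 mm thick vertical panels. 4 horizontal shelves of 31 mm thickness span between the inner faces of the sides; the lowest shelf sits on the floor and shelves are stacked with a clear vertical gap of 237 mm between each pair.

B is a chair. The seat is a 498×420×36 mm slab with its top at z = 465 mm, on four 44×44 mm corner legs (flush with the seat edges, standing on z = 0). A flat backrest 20 mm thick, 474 mm tall, spans the full seat width and rises from the seat top along its +y edge, rear face flush with the rear of the seat. Two armrests of 27×27 mm section run along each side from the seat's front edge to the front of the backrest, top faces 218 mm above the seat top and outer faces flush with the seat's x-edges; a 27×27 mm post under the front of each armrest stands on the seat at the front corner.

The chair is against the bookshelf's +x side, with their −y faces flush.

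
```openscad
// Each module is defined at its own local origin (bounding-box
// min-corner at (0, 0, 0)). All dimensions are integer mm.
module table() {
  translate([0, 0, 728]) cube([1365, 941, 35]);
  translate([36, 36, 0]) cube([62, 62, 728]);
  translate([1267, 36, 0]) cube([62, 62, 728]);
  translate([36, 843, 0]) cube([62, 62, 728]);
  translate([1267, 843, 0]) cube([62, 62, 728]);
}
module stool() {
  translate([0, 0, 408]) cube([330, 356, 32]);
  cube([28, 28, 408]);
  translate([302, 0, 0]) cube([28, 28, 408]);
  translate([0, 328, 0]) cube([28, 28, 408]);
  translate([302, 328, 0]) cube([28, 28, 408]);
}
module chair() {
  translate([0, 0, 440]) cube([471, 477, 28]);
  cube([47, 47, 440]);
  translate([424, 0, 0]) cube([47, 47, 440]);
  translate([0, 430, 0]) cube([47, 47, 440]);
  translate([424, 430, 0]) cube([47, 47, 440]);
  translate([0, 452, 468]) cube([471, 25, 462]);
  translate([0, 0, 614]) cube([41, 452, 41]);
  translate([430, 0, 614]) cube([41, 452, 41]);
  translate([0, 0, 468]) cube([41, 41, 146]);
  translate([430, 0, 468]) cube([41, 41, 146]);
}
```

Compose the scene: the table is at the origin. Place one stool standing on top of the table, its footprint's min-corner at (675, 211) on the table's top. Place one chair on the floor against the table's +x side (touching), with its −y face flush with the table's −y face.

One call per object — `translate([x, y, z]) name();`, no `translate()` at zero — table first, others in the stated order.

table();
translate([675, 211, 763]) stool();
translate([1365, 0, 0]) chair();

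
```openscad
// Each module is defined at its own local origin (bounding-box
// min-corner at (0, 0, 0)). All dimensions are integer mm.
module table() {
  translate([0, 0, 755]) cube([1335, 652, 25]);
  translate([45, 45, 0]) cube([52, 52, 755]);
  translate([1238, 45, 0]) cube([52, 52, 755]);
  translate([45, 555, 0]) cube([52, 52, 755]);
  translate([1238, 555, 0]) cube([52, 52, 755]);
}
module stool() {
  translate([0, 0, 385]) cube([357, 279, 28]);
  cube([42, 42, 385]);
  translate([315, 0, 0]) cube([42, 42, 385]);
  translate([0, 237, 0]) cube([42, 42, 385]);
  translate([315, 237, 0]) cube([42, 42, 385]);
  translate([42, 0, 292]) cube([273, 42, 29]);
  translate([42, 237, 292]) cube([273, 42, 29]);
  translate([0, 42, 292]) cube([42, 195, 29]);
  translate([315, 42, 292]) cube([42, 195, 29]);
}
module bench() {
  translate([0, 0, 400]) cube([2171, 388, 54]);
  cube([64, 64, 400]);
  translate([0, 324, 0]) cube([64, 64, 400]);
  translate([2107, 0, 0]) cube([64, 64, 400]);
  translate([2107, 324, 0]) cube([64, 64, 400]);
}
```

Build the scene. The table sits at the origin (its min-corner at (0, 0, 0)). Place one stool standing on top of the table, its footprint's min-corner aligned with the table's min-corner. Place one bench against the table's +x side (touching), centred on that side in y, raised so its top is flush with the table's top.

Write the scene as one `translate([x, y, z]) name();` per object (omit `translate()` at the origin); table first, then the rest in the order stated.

table();
translate([0, 0, 780]) stool();
translate([1335, 132, 326]) bench();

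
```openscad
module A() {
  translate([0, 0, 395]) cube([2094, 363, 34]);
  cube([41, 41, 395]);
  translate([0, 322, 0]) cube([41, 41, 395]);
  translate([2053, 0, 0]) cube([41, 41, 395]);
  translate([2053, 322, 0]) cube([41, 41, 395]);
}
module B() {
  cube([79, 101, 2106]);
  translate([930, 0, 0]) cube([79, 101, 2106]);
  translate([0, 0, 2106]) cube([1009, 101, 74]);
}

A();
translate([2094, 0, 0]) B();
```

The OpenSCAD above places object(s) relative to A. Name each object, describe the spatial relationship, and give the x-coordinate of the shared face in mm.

The bench's +x face and the door frame's −x face are both at x = 2094 mm.

A is a bench. B is a door frame. The door frame is against the bench's +x side, with their −y faces flush. The x-coordinate of the shared face is 2094 mm.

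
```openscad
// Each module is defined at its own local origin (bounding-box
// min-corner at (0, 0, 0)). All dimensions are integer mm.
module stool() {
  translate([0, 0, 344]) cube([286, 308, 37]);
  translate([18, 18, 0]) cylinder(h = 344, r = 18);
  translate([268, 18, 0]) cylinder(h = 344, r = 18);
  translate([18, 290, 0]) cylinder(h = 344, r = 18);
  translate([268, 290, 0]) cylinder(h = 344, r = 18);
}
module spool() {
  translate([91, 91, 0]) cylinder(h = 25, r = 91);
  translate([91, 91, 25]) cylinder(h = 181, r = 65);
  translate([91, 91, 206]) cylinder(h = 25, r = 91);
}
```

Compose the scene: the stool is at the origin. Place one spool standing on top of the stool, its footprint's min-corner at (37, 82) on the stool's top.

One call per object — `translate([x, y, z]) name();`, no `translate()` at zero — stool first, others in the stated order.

stool();
translate([37, 82, 381]) spool();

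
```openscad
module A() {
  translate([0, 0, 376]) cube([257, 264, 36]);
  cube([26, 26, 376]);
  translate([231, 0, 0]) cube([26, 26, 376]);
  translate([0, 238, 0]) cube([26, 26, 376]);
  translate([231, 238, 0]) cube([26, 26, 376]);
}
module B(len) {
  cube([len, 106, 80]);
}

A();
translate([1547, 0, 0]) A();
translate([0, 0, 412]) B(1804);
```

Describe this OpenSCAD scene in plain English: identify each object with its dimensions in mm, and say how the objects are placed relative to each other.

A is a four-legged stool. The seat is a 257×264×36 mm slab whose top surface is at z = 412 mm; four square legs, each 26×26 mm in cross-section, run from the floor (z = 0) to the underside of the seat, each flush with a corner of the seat.

B is a rectangular beam 1804 mm long (x), 106 mm deep (y), 80 mm thick (z).

The beam spans the tops of two stools placed 1290 mm apart, resting at z = 412 mm.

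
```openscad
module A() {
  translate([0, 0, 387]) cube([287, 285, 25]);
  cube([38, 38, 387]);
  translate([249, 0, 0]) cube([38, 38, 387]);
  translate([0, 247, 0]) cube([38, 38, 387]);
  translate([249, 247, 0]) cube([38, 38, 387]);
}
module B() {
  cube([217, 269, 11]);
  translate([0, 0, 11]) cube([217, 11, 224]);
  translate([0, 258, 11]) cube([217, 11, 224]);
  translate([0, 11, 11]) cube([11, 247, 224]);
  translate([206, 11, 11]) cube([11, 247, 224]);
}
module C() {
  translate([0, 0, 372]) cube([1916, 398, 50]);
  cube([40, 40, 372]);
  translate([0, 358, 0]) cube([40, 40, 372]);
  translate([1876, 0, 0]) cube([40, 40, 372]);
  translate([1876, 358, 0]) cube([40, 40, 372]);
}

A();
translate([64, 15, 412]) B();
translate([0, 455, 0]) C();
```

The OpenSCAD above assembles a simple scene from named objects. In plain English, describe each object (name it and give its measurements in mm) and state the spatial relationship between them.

A is a simple wooden stool: a rectangular seat 287 mm (x) by 285 mm (y), 25 mm thick, top face at z = 412 mm, on four square legs, each 38×38 mm in cross-section. The legs rest on z = 0, each flush with a corner of the seat.

B is an open storage box with external size 217×269×235 mm and wall thickness 11 mm (the base is also 11 mm thick). The base covers the whole footprint; the four walls stand on the base, with the y-facing walls full-width and the x-facing walls fitting between their inner faces.

C is a bench: a 1916×398 mm seat slab, 50 mm thick, top at z = 422 mm, on four 40×40 mm square legs flush with the seat corners and standing on z = 0.

The open box is on top of the stool. The bench is on the floor beside the stool on its +y side.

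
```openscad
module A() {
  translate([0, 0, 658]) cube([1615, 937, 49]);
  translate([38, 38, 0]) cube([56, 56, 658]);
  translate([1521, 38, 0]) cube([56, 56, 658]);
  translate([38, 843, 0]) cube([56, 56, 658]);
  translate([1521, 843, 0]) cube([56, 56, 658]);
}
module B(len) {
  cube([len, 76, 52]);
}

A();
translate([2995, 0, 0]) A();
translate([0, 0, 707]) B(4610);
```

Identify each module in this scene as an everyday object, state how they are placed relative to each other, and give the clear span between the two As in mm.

A is a table. B is a beam. A beam spans the tops of two tables. The clear span between the two tables is 1380 mm.

Second table starts at x = 2995; first ends at x = 1615; clear span = 2995 − 1615 = 1380 mm.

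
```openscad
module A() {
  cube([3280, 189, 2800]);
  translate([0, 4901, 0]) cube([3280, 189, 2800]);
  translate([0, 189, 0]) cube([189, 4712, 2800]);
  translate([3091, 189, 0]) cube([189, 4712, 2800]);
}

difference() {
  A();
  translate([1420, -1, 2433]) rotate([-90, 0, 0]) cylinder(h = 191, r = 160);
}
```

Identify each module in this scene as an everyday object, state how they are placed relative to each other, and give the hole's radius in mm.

A is a house frame. The house frame has a circular hole through its front wall. The hole's radius is 160 mm.

The subtracted cylinder has r = 160 mm.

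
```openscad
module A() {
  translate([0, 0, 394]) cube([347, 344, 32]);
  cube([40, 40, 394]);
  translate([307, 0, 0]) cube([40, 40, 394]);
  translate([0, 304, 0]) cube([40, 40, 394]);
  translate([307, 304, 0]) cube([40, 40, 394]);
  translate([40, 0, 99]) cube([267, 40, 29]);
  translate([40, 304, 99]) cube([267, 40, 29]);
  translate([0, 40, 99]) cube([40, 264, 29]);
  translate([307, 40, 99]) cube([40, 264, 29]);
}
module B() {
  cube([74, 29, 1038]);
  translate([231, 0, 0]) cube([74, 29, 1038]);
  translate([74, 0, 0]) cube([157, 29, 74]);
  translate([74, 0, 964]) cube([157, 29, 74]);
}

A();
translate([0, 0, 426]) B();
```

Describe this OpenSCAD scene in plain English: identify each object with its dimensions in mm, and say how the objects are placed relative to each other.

A is a simple wooden stool: a rectangular seat 347 mm (x) by 344 mm (y), 32 mm thick, top face at z = 426 mm, on four square legs, each 40×40 mm in cross-section. The legs rest on z = 0, each flush with a corner of the seat. Four stretchers, 40 mm wide and 29 mm tall, connect adjacent legs with their undersides at z = 99 mm, each running between the inner faces of the legs it joins and aligned with the legs' outer faces on the other axis.

B is a picture frame with a 157×890 mm rectangular opening (x by z) and a uniform 74 mm border on every side. Frame depth is 29 mm along y. It is built from two vertical stiles running the full outside height and two horizontal rails spanning the gap between the stiles.

The picture frame is on top of the stool.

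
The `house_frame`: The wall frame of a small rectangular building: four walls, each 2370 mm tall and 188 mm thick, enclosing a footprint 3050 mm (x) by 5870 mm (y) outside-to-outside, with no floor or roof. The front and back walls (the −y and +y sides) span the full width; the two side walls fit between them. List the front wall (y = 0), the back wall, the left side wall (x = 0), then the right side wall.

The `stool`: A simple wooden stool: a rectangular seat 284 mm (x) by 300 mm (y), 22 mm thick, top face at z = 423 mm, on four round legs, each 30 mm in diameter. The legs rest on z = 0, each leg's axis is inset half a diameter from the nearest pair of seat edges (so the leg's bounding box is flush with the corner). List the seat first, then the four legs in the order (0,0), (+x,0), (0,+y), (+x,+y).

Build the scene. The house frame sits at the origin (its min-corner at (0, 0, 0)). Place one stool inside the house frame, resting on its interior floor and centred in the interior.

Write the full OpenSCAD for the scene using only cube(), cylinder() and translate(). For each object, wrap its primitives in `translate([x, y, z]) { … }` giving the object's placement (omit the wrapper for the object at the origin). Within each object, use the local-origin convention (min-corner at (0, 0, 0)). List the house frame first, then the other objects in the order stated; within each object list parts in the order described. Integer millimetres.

cube([3050, 188, 2370]);
translate([0, 5682, 0]) cube([3050, 188, 2370]);
translate([0, 188, 0]) cube([188, 5494, 2370]);
translate([2862, 188, 0]) cube([188, 5494, 2370]);
translate([1383, 2785, 0]) {
  translate([0, 0, 401]) cube([284, 300, 22]);
  translate([15, 15, 0]) cylinder(h = 401, r = 15);
  translate([269, 15, 0]) cylinder(h = 401, r = 15);
  translate([15, 285, 0]) cylinder(h = 401, r = 15);
  translate([269, 285, 0]) cylinder(h = 401, r = 15);
}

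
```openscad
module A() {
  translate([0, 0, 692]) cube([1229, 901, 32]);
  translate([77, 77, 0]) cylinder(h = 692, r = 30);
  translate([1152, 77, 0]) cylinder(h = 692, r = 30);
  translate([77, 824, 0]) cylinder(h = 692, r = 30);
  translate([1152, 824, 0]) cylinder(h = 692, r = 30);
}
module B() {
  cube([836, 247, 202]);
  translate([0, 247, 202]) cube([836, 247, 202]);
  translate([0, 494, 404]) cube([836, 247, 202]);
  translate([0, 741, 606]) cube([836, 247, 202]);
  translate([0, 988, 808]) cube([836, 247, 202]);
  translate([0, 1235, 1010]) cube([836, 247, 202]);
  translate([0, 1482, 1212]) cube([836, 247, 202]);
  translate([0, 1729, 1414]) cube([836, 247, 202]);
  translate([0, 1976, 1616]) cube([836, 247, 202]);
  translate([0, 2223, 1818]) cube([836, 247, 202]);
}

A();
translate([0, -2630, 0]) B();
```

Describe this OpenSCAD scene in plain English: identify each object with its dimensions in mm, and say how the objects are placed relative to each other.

A is a table: top 1229 mm (x) × 901 mm (y), 32 mm thick, upper face at z = 724 mm, on four round legs of 60 mm diameter, each leg's bounding box inset 47 mm from the nearest pair of top edges, running from z = 0 to the bottom of the top.

B is a run of 10 identical solid stair steps. Each tread is 836×247 mm and each step block is 202 mm high. Step 1 rests on the floor; step k is offset from step 1 by (k−1)×247 mm in y and (k−1)×202 mm in z.

The staircase is on the floor beside the table on its −y side.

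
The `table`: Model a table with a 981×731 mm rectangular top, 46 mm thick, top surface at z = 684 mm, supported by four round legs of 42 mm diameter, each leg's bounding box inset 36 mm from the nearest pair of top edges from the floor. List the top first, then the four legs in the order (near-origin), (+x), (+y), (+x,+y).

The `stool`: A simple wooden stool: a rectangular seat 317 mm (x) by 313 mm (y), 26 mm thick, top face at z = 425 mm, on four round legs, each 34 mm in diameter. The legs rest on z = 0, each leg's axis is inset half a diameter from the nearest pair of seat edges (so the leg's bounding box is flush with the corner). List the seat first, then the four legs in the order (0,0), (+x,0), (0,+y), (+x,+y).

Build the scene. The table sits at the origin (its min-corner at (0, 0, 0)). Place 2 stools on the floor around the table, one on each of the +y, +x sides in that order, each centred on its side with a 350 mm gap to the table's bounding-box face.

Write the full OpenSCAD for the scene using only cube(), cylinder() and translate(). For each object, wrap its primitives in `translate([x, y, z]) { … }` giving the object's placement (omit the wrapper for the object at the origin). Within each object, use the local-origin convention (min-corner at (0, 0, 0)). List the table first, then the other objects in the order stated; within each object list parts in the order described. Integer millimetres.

translate([0, 0, 638]) cube([981, 731, 46]);
translate([57, 57, 0]) cylinder(h = 638, r = 21);
translate([924, 57, 0]) cylinder(h = 638, r = 21);
translate([57, 674, 0]) cylinder(h = 638, r = 21);
translate([924, 674, 0]) cylinder(h = 638, r = 21);
translate([332, 1081, 0]) {
  translate([0, 0, 399]) cube([317, 313, 26]);
  translate([17, 17, 0]) cylinder(h = 399, r = 17);
  translate([300, 17, 0]) cylinder(h = 399, r = 17);
  translate([17, 296, 0]) cylinder(h = 399, r = 17);
  translate([300, 296, 0]) cylinder(h = 399, r = 17);
}
translate([1331, 209, 0]) {
  translate([0, 0, 399]) cube([317, 313, 26]);
  translate([17, 17, 0]) cylinder(h = 399, r = 17);
  translate([300, 17, 0]) cylinder(h = 399, r = 17);
  translate([17, 296, 0]) cylinder(h = 399, r = 17);
  translate([300, 296, 0]) cylinder(h = 399, r = 17);
}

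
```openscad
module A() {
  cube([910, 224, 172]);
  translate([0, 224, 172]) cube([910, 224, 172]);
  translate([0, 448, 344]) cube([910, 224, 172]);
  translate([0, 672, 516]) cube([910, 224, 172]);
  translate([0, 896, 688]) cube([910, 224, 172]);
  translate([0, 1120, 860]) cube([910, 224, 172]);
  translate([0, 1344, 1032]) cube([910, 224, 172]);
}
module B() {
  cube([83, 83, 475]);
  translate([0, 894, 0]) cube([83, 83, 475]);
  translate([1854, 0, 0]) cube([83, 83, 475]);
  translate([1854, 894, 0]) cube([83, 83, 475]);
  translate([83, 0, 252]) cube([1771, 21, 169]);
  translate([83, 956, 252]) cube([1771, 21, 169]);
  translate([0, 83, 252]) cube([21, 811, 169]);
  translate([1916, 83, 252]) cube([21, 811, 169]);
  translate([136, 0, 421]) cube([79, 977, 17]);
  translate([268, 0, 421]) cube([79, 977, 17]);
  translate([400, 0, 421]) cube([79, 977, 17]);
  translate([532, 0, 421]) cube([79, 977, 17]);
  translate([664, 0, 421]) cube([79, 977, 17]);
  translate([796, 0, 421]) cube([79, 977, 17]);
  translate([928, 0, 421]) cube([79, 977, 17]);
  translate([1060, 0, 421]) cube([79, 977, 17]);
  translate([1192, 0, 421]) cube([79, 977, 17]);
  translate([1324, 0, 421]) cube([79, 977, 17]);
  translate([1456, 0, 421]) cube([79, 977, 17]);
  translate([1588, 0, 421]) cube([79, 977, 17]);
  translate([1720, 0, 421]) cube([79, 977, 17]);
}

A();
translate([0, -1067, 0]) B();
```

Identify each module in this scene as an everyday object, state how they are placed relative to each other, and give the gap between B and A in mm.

A is a staircase. B is a bed frame. The bed frame is on the floor beside the staircase on its −y side. The gap between the bed frame and the staircase is 90 mm.

The bed frame's nearest face is 90 mm from the staircase's −y face.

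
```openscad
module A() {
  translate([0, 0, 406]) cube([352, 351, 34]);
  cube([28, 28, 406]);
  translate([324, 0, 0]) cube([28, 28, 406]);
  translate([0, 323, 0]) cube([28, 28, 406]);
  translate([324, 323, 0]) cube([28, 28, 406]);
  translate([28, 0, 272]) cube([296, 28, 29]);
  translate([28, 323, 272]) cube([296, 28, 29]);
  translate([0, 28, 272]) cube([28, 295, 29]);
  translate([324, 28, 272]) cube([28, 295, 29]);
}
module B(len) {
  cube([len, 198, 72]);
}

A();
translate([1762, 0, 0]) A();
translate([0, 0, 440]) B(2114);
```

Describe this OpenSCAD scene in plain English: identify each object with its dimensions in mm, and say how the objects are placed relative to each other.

A is a simple wooden stool: a rectangular seat 352 mm (x) by 351 mm (y), 34 mm thick, top face at z = 440 mm, on four square legs, each 28×28 mm in cross-section. The legs rest on z = 0, each flush with a corner of the seat. Four stretchers, 28 mm wide and 29 mm tall, connect adjacent legs with their undersides at z = 272 mm, each running between the inner faces of the legs it joins and aligned with the legs' outer faces on the other axis.

B is a rectangular beam 2114 mm long (x), 198 mm deep (y), 72 mm thick (z).

The beam spans the tops of two stools placed 1410 mm apart, resting at z = 440 mm.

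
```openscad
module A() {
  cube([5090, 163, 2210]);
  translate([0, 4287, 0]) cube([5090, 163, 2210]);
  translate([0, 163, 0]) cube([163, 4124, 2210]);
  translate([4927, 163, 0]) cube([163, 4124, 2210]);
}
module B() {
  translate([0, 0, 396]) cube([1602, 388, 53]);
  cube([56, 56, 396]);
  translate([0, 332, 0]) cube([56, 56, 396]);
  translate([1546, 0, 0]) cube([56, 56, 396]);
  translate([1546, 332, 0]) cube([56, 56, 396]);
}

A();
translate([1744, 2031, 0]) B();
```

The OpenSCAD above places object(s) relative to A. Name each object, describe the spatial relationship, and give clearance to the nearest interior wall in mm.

A is a house frame. B is a bench. The bench sits inside the house frame, centred. The clearance to the nearest interior wall is 1581 mm.

Clearances: x = 1581, y = 1868; minimum 1581 mm.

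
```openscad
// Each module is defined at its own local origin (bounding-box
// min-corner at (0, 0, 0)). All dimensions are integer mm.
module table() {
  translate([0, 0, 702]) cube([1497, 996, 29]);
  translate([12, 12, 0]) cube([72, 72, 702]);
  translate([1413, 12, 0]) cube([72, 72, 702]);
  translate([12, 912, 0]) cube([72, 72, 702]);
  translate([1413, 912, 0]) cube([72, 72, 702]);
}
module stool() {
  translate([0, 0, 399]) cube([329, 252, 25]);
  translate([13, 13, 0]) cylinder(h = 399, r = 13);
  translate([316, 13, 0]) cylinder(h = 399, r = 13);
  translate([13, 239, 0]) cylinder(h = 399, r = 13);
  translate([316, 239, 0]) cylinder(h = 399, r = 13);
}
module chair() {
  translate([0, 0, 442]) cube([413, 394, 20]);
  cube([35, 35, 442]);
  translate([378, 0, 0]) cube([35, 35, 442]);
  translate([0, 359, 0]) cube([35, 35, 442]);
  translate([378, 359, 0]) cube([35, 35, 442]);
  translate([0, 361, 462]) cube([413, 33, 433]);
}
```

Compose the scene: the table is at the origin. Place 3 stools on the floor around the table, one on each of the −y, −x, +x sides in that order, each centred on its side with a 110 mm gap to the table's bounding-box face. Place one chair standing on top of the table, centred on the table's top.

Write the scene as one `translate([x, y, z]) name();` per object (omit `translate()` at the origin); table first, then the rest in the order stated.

table();
translate([584, -362, 0]) stool();
translate([-439, 372, 0]) stool();
translate([1607, 372, 0]) stool();
translate([542, 301, 731]) chair();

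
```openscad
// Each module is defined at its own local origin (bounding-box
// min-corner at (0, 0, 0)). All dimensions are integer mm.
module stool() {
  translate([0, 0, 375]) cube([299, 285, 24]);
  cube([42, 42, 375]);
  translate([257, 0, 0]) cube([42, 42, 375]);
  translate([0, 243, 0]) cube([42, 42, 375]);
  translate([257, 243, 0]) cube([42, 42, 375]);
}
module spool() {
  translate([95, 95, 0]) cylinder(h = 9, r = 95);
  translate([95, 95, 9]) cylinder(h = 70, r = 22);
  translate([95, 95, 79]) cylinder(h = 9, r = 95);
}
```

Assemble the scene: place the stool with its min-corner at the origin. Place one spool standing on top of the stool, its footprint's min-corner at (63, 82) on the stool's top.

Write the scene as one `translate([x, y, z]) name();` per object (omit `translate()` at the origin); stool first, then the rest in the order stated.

stool();
translate([63, 82, 399]) spool();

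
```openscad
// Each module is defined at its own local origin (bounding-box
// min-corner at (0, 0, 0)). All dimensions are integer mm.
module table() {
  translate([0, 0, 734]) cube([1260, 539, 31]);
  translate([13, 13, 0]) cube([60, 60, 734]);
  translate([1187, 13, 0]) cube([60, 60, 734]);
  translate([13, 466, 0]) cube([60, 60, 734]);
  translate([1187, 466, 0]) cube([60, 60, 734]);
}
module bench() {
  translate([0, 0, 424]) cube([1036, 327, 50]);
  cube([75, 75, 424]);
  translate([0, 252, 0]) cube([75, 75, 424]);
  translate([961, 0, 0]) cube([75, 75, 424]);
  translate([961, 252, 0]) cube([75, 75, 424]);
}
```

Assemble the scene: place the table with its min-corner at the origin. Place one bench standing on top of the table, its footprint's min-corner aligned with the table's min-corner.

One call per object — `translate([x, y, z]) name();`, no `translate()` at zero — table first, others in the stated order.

table();
translate([0, 0, 765]) bench();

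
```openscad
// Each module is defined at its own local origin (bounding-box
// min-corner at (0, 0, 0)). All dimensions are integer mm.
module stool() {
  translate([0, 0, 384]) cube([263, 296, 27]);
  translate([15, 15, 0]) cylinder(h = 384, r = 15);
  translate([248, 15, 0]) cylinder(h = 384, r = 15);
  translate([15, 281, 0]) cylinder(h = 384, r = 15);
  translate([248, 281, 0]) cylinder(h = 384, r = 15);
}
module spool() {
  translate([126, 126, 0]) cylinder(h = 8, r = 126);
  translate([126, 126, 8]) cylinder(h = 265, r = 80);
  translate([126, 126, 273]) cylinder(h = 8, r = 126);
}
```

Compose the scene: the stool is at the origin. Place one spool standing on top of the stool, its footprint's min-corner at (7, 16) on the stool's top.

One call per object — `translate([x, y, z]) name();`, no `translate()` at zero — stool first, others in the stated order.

stool();
translate([7, 16, 411]) spool();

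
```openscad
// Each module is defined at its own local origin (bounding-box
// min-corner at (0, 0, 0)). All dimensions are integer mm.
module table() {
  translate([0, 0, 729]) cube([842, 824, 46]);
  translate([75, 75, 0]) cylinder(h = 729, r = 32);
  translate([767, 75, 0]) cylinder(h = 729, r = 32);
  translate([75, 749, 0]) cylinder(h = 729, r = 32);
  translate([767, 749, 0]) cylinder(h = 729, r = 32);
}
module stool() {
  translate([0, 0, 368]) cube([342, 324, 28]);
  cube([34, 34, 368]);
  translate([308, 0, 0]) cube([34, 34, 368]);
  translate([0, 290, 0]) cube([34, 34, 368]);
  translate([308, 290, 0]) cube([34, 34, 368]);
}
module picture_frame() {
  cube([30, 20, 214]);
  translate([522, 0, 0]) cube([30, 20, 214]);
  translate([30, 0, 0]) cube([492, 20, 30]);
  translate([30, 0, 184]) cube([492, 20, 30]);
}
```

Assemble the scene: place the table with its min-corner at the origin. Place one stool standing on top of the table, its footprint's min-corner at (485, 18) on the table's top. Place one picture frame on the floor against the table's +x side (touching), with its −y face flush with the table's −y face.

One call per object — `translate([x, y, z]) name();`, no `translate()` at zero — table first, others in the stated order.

table();
translate([485, 18, 775]) stool();
translate([842, 0, 0]) picture_frame();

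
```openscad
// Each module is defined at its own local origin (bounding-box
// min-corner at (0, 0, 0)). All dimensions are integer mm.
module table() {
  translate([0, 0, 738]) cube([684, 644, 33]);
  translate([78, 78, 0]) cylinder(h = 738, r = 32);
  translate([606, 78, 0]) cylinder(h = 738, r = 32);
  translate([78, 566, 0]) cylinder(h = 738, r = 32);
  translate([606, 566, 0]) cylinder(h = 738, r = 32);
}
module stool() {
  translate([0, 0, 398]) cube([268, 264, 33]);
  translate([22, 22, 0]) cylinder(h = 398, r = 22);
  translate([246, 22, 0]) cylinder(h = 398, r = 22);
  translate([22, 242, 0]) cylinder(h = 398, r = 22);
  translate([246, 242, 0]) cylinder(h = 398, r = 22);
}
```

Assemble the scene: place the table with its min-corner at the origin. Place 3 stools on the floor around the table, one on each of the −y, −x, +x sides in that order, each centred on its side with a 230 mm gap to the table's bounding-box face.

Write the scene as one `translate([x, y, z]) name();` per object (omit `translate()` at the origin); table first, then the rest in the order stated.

table();
translate([208, -494, 0]) stool();
translate([-498, 190, 0]) stool();
translate([914, 190, 0]) stool();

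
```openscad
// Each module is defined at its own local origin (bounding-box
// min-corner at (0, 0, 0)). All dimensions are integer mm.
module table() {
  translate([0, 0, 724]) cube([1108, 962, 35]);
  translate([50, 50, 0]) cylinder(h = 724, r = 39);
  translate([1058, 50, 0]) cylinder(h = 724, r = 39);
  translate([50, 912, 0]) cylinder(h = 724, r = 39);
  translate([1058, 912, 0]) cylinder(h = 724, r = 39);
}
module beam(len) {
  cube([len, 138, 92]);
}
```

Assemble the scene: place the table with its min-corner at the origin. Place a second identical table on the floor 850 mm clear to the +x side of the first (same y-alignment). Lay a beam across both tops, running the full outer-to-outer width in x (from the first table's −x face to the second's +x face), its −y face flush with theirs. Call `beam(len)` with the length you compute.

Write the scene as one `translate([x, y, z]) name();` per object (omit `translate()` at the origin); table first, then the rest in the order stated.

table();
translate([1958, 0, 0]) table();
translate([0, 0, 759]) beam(3066);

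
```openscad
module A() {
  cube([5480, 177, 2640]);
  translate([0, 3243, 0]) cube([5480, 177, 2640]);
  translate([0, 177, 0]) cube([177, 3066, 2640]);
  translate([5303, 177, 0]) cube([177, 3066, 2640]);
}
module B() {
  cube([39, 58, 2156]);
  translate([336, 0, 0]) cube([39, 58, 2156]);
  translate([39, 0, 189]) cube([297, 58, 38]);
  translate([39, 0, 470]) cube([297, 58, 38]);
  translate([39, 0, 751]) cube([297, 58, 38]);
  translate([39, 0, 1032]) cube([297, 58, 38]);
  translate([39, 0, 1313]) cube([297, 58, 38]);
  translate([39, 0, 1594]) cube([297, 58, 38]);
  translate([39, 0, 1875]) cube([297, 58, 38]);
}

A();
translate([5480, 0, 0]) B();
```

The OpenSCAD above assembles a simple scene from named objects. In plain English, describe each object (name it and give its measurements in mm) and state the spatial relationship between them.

A is a box-shaped house frame (walls only): outside footprint 5480×3420 mm, wall height 2640 mm, wall thickness 177 mm. The two y-facing walls run the full x-width; the two x-facing walls fit between the inner faces of the y-facing walls.

B is a wooden ladder with two side rails of 39×58 mm section and 2156 mm height, set 375 mm apart overall. Between them run 7 rectangular rungs (58 mm deep, 38 mm thick), front faces flush with the rails' −y face. The bottom of the first rung is 189 mm above the floor and each subsequent rung is 281 mm higher than the one below.

The ladder is against the house frame's +x side, with their −y faces flush.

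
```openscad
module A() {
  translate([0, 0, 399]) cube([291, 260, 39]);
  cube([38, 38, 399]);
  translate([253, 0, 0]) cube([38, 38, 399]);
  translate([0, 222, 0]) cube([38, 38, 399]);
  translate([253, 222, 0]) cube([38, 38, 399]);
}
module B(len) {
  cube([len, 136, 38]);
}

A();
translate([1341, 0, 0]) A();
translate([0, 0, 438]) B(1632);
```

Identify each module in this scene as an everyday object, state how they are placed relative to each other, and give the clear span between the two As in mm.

A is a stool. B is a beam. A beam spans the tops of two stools. The clear span between the two stools is 1050 mm.

Second stool starts at x = 1341; first ends at x = 291; clear span = 1341 − 291 = 1050 mm.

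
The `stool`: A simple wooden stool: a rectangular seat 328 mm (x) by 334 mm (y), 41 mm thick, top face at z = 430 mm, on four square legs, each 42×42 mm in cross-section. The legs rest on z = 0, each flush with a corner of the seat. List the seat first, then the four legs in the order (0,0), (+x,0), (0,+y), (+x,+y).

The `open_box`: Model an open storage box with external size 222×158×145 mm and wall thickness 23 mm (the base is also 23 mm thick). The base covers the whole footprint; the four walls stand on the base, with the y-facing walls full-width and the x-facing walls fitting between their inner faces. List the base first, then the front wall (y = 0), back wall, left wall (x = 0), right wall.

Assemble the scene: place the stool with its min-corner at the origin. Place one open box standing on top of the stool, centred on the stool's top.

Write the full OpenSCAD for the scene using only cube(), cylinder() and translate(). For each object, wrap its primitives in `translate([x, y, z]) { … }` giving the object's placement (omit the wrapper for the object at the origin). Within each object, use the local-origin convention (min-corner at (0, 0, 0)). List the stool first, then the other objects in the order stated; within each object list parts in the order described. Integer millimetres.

translate([0, 0, 389]) cube([328, 334, 41]);
cube([42, 42, 389]);
translate([286, 0, 0]) cube([42, 42, 389]);
translate([0, 292, 0]) cube([42, 42, 389]);
translate([286, 292, 0]) cube([42, 42, 389]);
translate([53, 88, 430]) {
  cube([222, 158, 23]);
  translate([0, 0, 23]) cube([222, 23, 122]);
  translate([0, 135, 23]) cube([222, 23, 122]);
  translate([0, 23, 23]) cube([23, 112, 122]);
  translate([199, 23, 23]) cube([23, 112, 122]);
}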